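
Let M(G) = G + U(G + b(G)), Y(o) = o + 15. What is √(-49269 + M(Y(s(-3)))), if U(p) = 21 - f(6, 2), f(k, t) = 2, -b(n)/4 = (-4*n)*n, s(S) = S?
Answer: I*√49238 ≈ 221.9*I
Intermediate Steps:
b(n) = 16*n² (b(n) = -4*(-4*n)*n = -(-16)*n² = 16*n²)
Y(o) = 15 + o
U(p) = 19 (U(p) = 21 - 1*2 = 21 - 2 = 19)
M(G) = 19 + G (M(G) = G + 19 = 19 + G)
√(-49269 + M(Y(s(-3)))) = √(-49269 + (19 + (15 - 3))) = √(-49269 + (19 + 12)) = √(-49269 + 31) = √(-49238) = I*√49238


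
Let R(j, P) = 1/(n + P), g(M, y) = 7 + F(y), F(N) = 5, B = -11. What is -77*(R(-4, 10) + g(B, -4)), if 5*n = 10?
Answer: -11165/12 ≈ -930.42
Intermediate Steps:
g(M, y) = 12 (g(M, y) = 7 + 5 = 12)
n = 2 (n = (⅕)*10 = 2)
R(j, P) = 1/(2 + P)
-77*(R(-4, 10) + g(B, -4)) = -77*(1/(2 + 10) + 12) = -77*(1/12 + 12) = -77*145/12 = -11165/12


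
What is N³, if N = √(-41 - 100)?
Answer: -141*I*√141 ≈ -1674.3*I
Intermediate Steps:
N = I*√141 (N = √(-141) = I*√141 ≈ 11.874*I)
N³ = (I*√141)³ = -141*I*√141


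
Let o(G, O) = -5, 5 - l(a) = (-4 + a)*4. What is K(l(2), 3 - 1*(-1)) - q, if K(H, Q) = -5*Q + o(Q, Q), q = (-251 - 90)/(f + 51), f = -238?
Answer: -456/17 ≈ -26.824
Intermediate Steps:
l(a) = 21 - 4*a (l(a) = 5 - (-4 + a)*4 = 5 - (-16 + 4*a) = 5 + (16 - 4*a) = 21 - 4*a)
q = 31/17 (q = (-251 - 90)/(-238 + 51) = -341/(-187) = -341*(-1/187) = 31/17 ≈ 1.8235)
K(H, Q) = -5 - 5*Q (K(H, Q) = -5*Q - 5 = -5 - 5*Q)
K(l(2), 3 - 1*(-1)) - q = (-5 - 5*(3 - 1*(-1))) - 1*31/17 = (-5 - 5*(3 + 1)) - 31/17 = (-5 - 5*4) - 31/17 = (-5 - 20) - 31/17 = -25 - 31/17 = -456/17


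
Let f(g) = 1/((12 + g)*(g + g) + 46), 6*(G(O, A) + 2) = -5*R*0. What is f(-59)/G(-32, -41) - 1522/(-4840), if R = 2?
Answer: 2127151/6766320 ≈ 0.31437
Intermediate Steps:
G(O, A) = -2 (G(O, A) = -2 + (-5*2*0)/6 = -2 + (-10*0)/6 = -2 + (⅙)*0 = -2 + 0 = -2)
f(g) = 1/(46 + 2*g*(12 + g)) (f(g) = 1/((12 + g)*(2*g) + 46) = 1/(2*g*(12 + g) + 46) = 1/(46 + 2*g*(12 + g)))
f(-59)/G(-32, -41) - 1522/(-4840) = (1/(2*(23 + (-59)² + 12*(-59))))/(-2) - 1522/(-4840) = (1/(2*(23 + 3481 - 708)))*(-½) - 1522*(-1/4840) = ((½)/2796)*(-½) + 761/2420 = ((½)*(1/2796))*(-½) + 761/2420 = (1/5592)*(-½) + 761/2420 = -1/11184 + 761/2420 = 2127151/6766320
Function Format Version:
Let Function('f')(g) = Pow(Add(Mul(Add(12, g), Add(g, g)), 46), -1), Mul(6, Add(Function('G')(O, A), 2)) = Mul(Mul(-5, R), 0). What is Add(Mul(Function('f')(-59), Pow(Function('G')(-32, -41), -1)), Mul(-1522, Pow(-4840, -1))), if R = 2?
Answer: Rational(2127151, 6766320) ≈ 0.31437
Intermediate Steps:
Function('G')(O, A) = -2 (Function('G')(O, A) = Add(-2, Mul(Rational(1, 6), Mul(Mul(-5, 2), 0))) = Add(-2, Mul(Rational(1, 6), Mul(-10, 0))) = Add(-2, Mul(Rational(1, 6), 0)) = Add(-2, 0) = -2)
Function('f')(g) = Pow(Add(46, Mul(2, g, Add(12, g))), -1) (Function('f')(g) = Pow(Add(Mul(Add(12, g), Mul(2, g)), 46), -1) = Pow(Add(Mul(2, g, Add(12, g)), 46), -1) = Pow(Add(46, Mul(2, g, Add(12, g))), -1))
Add(Mul(Function('f')(-59), Pow(Function('G')(-32, -41), -1)), Mul(-1522, Pow(-4840, -1))) = Add(Mul(Mul(Rational(1, 2), Pow(Add(23, Pow(-59, 2), Mul(12, -59)), -1)), Pow(-2, -1)), Mul(-1522, Pow(-4840, -1))) = Add(Mul(Mul(Rational(1, 2), Pow(Add(23, 3481, -708), -1)), Rational(-1, 2)), Mul(-1522, Rational(-1, 4840))) = Add(Mul(Mul(Rational(1, 2), Pow(2796, -1)), Rational(-1, 2)), Rational(761, 2420)) = Add(Mul(Mul(Rational(1, 2), Rational(1, 2796)), Rational(-1, 2)), Rational(761, 2420)) = Add(Mul(Rational(1, 5592), Rational(-1, 2)), Rational(761, 2420)) = Add(Rational(-1, 11184), Rational(761, 2420)) = Rational(2127151, 6766320)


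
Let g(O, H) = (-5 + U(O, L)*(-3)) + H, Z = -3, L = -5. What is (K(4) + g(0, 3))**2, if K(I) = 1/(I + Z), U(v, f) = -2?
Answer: 25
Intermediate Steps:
K(I) = 1/(-3 + I) (K(I) = 1/(I - 3) = 1/(-3 + I))
g(O, H) = 1 + H (g(O, H) = (-5 - 2*(-3)) + H = (-5 + 6) + H = 1 + H)
(K(4) + g(0, 3))**2 = (1/(-3 + 4) + (1 + 3))**2 = (1/1 + 4)**2 = (1 + 4)**2 = 5**2 = 25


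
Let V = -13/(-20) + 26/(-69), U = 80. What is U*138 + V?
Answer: 15235577/1380 ≈ 11040.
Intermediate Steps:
V = 377/1380 (V = -13*(-1/20) + 26*(-1/69) = 13/20 - 26/69 = 377/1380 ≈ 0.27319)
U*138 + V = 80*138 + 377/1380 = 11040 + 377/1380 = 15235577/1380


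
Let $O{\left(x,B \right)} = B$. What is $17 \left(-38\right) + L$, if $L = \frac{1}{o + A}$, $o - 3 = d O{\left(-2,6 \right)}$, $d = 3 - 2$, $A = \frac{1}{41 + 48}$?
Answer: $- \frac{518003}{802} \approx -645.89$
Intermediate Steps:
$A = \frac{1}{89} \approx 0.011236$
$d = 1$ ($d = 3 - 2 = 1$)
$o = 9$ ($o = 3 + 1 \cdot 6 = 3 + 6 = 9$)
$L = \frac{89}{802}$ ($L = \frac{1}{9 + \frac{1}{89}} = \frac{1}{\frac{802}{89}} = \frac{89}{802} \approx 0.11097$)
$17 \left(-38\right) + L = 17 \left(-38\right) + \frac{89}{802} = -646 + \frac{89}{802} = - \frac{518003}{802}$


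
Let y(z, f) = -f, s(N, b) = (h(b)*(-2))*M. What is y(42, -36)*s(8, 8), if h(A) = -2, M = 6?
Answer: 864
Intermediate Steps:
s(N, b) = 24 (s(N, b) = -2*(-2)*6 = 4*6 = 24)
y(42, -36)*s(8, 8) = -1*(-36)*24 = 36*24 = 864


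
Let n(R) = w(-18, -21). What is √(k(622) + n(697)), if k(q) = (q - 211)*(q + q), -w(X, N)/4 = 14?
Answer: 2*√127807 ≈ 715.00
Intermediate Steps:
w(X, N) = -56 (w(X, N) = -4*14 = -56)
n(R) = -56
k(q) = 2*q*(-211 + q) (k(q) = (-211 + q)*(2*q) = 2*q*(-211 + q))
√(k(622) + n(697)) = √(2*622*(-211 + 622) - 56) = √(2*622*411 - 56) = √(511284 - 56) = √511228 = 2*√127807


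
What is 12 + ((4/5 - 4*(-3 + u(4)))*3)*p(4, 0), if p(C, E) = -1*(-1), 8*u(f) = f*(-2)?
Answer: 312/5 ≈ 62.400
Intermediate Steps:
u(f) = -f/4 (u(f) = (f*(-2))/8 = (-2*f)/8 = -f/4)
p(C, E) = 1
12 + ((4/5 - 4*(-3 + u(4)))*3)*p(4, 0) = 12 + ((4/5 - 4*(-3 - ¼*4))*3)*1 = 12 + ((4*(⅕) - 4*(-3 - 1))*3)*1 = 12 + ((⅘ - 4*(-4))*3)*1 = 12 + ((⅘ + 16)*3)*1 = 12 + ((84/5)*3)*1 = 12 + (252/5)*1 = 12 + 252/5 = 312/5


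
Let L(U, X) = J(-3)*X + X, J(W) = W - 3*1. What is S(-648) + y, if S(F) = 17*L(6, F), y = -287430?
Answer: -232350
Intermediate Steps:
J(W) = -3 + W (J(W) = W - 3 = -3 + W)
L(U, X) = -5*X (L(U, X) = (-3 - 3)*X + X = -6*X + X = -5*X)
S(F) = -85*F (S(F) = 17*(-5*F) = -85*F)
S(-648) + y = -85*(-648) - 287430 = 55080 - 287430 = -232350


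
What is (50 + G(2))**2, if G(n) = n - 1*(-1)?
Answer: 2809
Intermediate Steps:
G(n) = 1 + n (G(n) = n + 1 = 1 + n)
(50 + G(2))**2 = (50 + (1 + 2))**2 = (50 + 3)**2 = 53**2 = 2809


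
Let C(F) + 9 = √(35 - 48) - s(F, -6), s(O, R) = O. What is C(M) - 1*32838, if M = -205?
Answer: -32642 + I*√13 ≈ -32642.0 + 3.6056*I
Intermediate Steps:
C(F) = -9 - F + I*√13 (C(F) = -9 + (√(35 - 48) - F) = -9 + (√(-13) - F) = -9 + (I*√13 - F) = -9 + (-F + I*√13) = -9 - F + I*√13)
C(M) - 1*32838 = (-9 - 1*(-205) + I*√13) - 1*32838 = (-9 + 205 + I*√13) - 32838 = (196 + I*√13) - 32838 = -32642 + I*√13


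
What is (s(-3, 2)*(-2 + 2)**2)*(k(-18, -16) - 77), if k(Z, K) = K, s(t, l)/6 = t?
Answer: 0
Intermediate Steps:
s(t, l) = 6*t
(s(-3, 2)*(-2 + 2)**2)*(k(-18, -16) - 77) = ((6*(-3))*(-2 + 2)**2)*(-16 - 77) = -18*0**2*(-93) = -18*0*(-93) = 0*(-93) = 0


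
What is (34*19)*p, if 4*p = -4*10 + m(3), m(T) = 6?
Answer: -5491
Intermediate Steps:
p = -17/2 (p = (-4*10 + 6)/4 = (-40 + 6)/4 = (¼)*(-34) = -17/2 ≈ -8.5000)
(34*19)*p = (34*19)*(-17/2) = 646*(-17/2) = -5491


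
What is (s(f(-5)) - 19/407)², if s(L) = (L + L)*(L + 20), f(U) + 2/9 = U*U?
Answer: 5351189793437929/1086823089 ≈ 4.9237e+6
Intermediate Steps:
f(U) = -2/9 + U² (f(U) = -2/9 + U*U = -2/9 + U²)
s(L) = 2*L*(20 + L) (s(L) = (2*L)*(20 + L) = 2*L*(20 + L))
(s(f(-5)) - 19/407)² = (2*(-2/9 + (-5)²)*(20 + (-2/9 + (-5)²)) - 19/407)² = (2*(-2/9 + 25)*(20 + (-2/9 + 25)) - 19*1/407)² = (2*(223/9)*(20 + 223/9) - 19/407)² = (2*(223/9)*(403/9) - 19/407)² = (179738/81 - 19/407)² = (73151827/32967)² = 5351189793437929/1086823089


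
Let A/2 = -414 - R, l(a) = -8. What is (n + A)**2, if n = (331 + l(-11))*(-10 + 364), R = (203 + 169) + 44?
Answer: 12697233124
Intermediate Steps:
R = 416 (R = 372 + 44 = 416)
A = -1660 (A = 2*(-414 - 1*416) = 2*(-414 - 416) = 2*(-830) = -1660)
n = 114342 (n = (331 - 8)*(-10 + 364) = 323*354 = 114342)
(n + A)**2 = (114342 - 1660)**2 = 112682**2 = 12697233124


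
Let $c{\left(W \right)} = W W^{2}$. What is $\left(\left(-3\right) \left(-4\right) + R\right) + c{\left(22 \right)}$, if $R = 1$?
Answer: $10661$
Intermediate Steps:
$c{\left(W \right)} = W^{3}$
$\left(\left(-3\right) \left(-4\right) + R\right) + c{\left(22 \right)} = \left(\left(-3\right) \left(-4\right) + 1\right) + 22^{3} = \left(12 + 1\right) + 10648 = 13 + 10648 = 10661$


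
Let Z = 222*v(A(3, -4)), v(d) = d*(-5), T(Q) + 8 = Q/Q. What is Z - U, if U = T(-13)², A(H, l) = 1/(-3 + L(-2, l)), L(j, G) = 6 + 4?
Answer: -1453/7 ≈ -207.57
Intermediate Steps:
L(j, G) = 10
T(Q) = -7 (T(Q) = -8 + Q/Q = -8 + 1 = -7)
A(H, l) = ⅐ (A(H, l) = 1/(-3 + 10) = 1/7 = ⅐)
v(d) = -5*d
Z = -1110/7 (Z = 222*(-5*⅐) = 222*(-5/7) = -1110/7 ≈ -158.57)
U = 49 (U = (-7)² = 49)
Z - U = -1110/7 - 1*49 = -1110/7 - 49 = -1453/7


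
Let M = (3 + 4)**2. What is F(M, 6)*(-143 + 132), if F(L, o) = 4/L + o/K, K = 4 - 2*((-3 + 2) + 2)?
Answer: -1661/49 ≈ -33.898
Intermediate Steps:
M = 49 (M = 7**2 = 49)
K = 2 (K = 4 - 2*(-1 + 2) = 4 - 2*1 = 4 - 2 = 2)
F(L, o) = o/2 + 4/L (F(L, o) = 4/L + o/2 = o/2 + 4/L)
F(M, 6)*(-143 + 132) = ((1/2)*6 + 4/49)*(-143 + 132) = (3 + 4*(1/49))*(-11) = (3 + 4/49)*(-11) = (151/49)*(-11) = -1661/49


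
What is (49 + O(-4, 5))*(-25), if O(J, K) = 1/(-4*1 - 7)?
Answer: -13450/11 ≈ -1222.7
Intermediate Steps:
O(J, K) = -1/11 (O(J, K) = 1/(-4 - 7) = 1/(-11) = -1/11)
(49 + O(-4, 5))*(-25) = (49 - 1/11)*(-25) = (538/11)*(-25) = -13450/11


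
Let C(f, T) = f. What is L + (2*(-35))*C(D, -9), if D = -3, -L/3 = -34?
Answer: 312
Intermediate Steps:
L = 102 (L = -3*(-34) = 102)
L + (2*(-35))*C(D, -9) = 102 + (2*(-35))*(-3) = 102 - 70*(-3) = 102 + 210 = 312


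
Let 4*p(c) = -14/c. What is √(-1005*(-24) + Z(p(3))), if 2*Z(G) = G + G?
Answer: √868278/6 ≈ 155.30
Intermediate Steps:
p(c) = -7/(2*c) (p(c) = (-14/c)/4 = -7/(2*c))
Z(G) = G (Z(G) = (G + G)/2 = (2*G)/2 = G)
√(-1005*(-24) + Z(p(3))) = √(-1005*(-24) - 7/2/3) = √(24120 - 7/2*⅓) = √(24120 - 7/6) = √(144713/6) = √868278/6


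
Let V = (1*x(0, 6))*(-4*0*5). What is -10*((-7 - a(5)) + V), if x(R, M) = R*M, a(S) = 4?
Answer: 110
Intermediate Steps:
x(R, M) = M*R
V = 0 (V = (1*(6*0))*(-4*0*5) = (1*0)*(0*5) = 0*0 = 0)
-10*((-7 - a(5)) + V) = -10*((-7 - 1*4) + 0) = -10*((-7 - 4) + 0) = -10*(-11 + 0) = -10*(-11) = 110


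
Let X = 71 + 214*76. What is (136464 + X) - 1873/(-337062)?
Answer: 51502738411/337062 ≈ 1.5280e+5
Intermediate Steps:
X = 16335 (X = 71 + 16264 = 16335)
(136464 + X) - 1873/(-337062) = (136464 + 16335) - 1873/(-337062) = 152799 - 1873*(-1/337062) = 152799 + 1873/337062 = 51502738411/337062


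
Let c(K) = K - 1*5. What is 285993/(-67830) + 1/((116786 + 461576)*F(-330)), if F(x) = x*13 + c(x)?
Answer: -12750160184968/3024001864625 ≈ -4.2163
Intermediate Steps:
c(K) = -5 + K (c(K) = K - 5 = -5 + K)
F(x) = -5 + 14*x (F(x) = x*13 + (-5 + x) = 13*x + (-5 + x) = -5 + 14*x)
285993/(-67830) + 1/((116786 + 461576)*F(-330)) = 285993/(-67830) + 1/((116786 + 461576)*(-5 + 14*(-330))) = 285993*(-1/67830) + 1/(578362*(-5 - 4620)) = -95331/22610 + (1/578362)/(-4625) = -95331/22610 + (1/578362)*(-1/4625) = -95331/22610 - 1/2674924250 = -12750160184968/3024001864625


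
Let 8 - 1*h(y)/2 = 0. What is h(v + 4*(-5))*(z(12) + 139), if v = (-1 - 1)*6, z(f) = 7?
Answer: 2336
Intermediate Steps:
v = -12 (v = -2*6 = -12)
h(y) = 16 (h(y) = 16 - 2*0 = 16 + 0 = 16)
h(v + 4*(-5))*(z(12) + 139) = 16*(7 + 139) = 16*146 = 2336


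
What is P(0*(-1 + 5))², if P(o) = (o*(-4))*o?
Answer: 0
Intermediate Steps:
P(o) = -4*o² (P(o) = (-4*o)*o = -4*o²)
P(0*(-1 + 5))² = (-4*(0*(-1 + 5))²)² = (-4*(0*4)²)² = (-4*0²)² = (-4*0)² = 0² = 0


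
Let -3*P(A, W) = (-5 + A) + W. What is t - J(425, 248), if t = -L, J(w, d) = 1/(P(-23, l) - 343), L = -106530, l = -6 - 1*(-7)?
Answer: 35581021/334 ≈ 1.0653e+5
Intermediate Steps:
l = 1 (l = -6 + 7 = 1)
P(A, W) = 5/3 - A/3 - W/3 (P(A, W) = -((-5 + A) + W)/3 = -(-5 + A + W)/3 = 5/3 - A/3 - W/3)
J(w, d) = -1/334 (J(w, d) = 1/((5/3 - 1/3*(-23) - 1/3*1) - 343) = 1/((5/3 + 23/3 - 1/3) - 343) = 1/(9 - 343) = 1/(-334) = -1/334)
t = 106530 (t = -1*(-106530) = 106530)
t - J(425, 248) = 106530 - 1*(-1/334) = 106530 + 1/334 = 35581021/334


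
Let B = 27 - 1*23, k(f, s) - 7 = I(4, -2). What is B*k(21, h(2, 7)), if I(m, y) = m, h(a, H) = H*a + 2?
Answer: 44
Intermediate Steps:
h(a, H) = 2 + H*a
k(f, s) = 11 (k(f, s) = 7 + 4 = 11)
B = 4 (B = 27 - 23 = 4)
B*k(21, h(2, 7)) = 4*11 = 44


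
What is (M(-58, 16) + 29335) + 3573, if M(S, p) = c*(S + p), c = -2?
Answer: 32992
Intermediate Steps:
M(S, p) = -2*S - 2*p (M(S, p) = -2*(S + p) = -2*S - 2*p)
(M(-58, 16) + 29335) + 3573 = ((-2*(-58) - 2*16) + 29335) + 3573 = ((116 - 32) + 29335) + 3573 = (84 + 29335) + 3573 = 29419 + 3573 = 32992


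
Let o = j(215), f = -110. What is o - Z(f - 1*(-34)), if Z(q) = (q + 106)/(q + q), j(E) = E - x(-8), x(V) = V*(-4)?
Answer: 13923/76 ≈ 183.20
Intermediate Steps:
x(V) = -4*V
j(E) = -32 + E (j(E) = E - (-4)*(-8) = E - 1*32 = E - 32 = -32 + E)
Z(q) = (106 + q)/(2*q) (Z(q) = (106 + q)/((2*q)) = (106 + q)*(1/(2*q)) = (106 + q)/(2*q))
o = 183 (o = -32 + 215 = 183)
o - Z(f - 1*(-34)) = 183 - (106 + (-110 - 1*(-34)))/(2*(-110 - 1*(-34))) = 183 - (106 + (-110 + 34))/(2*(-110 + 34)) = 183 - (106 - 76)/(2*(-76)) = 183 - (-1)*30/(2*76) = 183 - 1*(-15/76) = 183 + 15/76 = 13923/76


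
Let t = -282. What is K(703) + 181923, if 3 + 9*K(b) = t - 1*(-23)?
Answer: 1637045/9 ≈ 1.8189e+5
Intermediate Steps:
K(b) = -262/9 (K(b) = -⅓ + (-282 - 1*(-23))/9 = -⅓ + (-282 + 23)/9 = -⅓ + (⅑)*(-259) = -⅓ - 259/9 = -262/9)
K(703) + 181923 = -262/9 + 181923 = 1637045/9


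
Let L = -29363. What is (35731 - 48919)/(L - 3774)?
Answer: 13188/33137 ≈ 0.39798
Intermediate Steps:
(35731 - 48919)/(L - 3774) = (35731 - 48919)/(-29363 - 3774) = -13188/(-33137) = -13188*(-1/33137) = 13188/33137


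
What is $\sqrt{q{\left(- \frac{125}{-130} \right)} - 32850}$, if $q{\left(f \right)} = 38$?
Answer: $2 i \sqrt{8203} \approx 181.14 i$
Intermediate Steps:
$\sqrt{q{\left(- \frac{125}{-130} \right)} - 32850} = \sqrt{38 - 32850} = \sqrt{-32812} = 2 i \sqrt{8203}$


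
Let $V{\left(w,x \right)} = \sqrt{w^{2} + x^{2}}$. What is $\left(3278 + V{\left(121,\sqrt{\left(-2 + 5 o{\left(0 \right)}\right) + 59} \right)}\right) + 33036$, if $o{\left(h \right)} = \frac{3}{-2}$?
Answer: $36314 + \frac{\sqrt{58762}}{2} \approx 36435.0$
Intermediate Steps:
$o{\left(h \right)} = - \frac{3}{2}$ ($o{\left(h \right)} = 3 \left(- \frac{1}{2}\right) = - \frac{3}{2}$)
$\left(3278 + V{\left(121,\sqrt{\left(-2 + 5 o{\left(0 \right)}\right) + 59} \right)}\right) + 33036 = \left(3278 + \sqrt{121^{2} + \left(\sqrt{\left(-2 + 5 \left(- \frac{3}{2}\right)\right) + 59}\right)^{2}}\right) + 33036 = \left(3278 + \sqrt{14641 + \left(\sqrt{\left(-2 - \frac{15}{2}\right) + 59}\right)^{2}}\right) + 33036 = \left(3278 + \sqrt{14641 + \left(\sqrt{- \frac{19}{2} + 59}\right)^{2}}\right) + 33036 = \left(3278 + \sqrt{14641 + \left(\sqrt{\frac{99}{2}}\right)^{2}}\right) + 33036 = \left(3278 + \sqrt{14641 + \left(\frac{3 \sqrt{22}}{2}\right)^{2}}\right) + 33036 = \left(3278 + \sqrt{14641 + \frac{99}{2}}\right) + 33036 = \left(3278 + \sqrt{\frac{29381}{2}}\right) + 33036 = \left(3278 + \frac{\sqrt{58762}}{2}\right) + 33036 = 36314 + \frac{\sqrt{58762}}{2}$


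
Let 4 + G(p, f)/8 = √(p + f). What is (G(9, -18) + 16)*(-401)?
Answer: 6416 - 9624*I ≈ 6416.0 - 9624.0*I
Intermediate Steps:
G(p, f) = -32 + 8*√(f + p) (G(p, f) = -32 + 8*√(p + f) = -32 + 8*√(f + p))
(G(9, -18) + 16)*(-401) = ((-32 + 8*√(-18 + 9)) + 16)*(-401) = ((-32 + 8*√(-9)) + 16)*(-401) = ((-32 + 8*(3*I)) + 16)*(-401) = ((-32 + 24*I) + 16)*(-401) = (-16 + 24*I)*(-401) = 6416 - 9624*I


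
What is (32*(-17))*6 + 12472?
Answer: 9208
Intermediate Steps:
(32*(-17))*6 + 12472 = -544*6 + 12472 = -3264 + 12472 = 9208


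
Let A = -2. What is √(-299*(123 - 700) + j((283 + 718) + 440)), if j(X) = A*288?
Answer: √171947 ≈ 414.67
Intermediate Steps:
j(X) = -576 (j(X) = -2*288 = -576)
√(-299*(123 - 700) + j((283 + 718) + 440)) = √(-299*(123 - 700) - 576) = √(-299*(-577) - 576) = √(172523 - 576) = √171947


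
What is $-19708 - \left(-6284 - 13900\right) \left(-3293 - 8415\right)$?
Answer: $-236333980$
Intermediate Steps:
$-19708 - \left(-6284 - 13900\right) \left(-3293 - 8415\right) = -19708 - \left(-20184\right) \left(-11708\right) = -19708 - 236314272 = -236333980$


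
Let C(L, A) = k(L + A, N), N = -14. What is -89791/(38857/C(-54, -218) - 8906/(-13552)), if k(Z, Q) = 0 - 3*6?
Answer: 5475814344/131607439 ≈ 41.607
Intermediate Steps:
k(Z, Q) = -18 (k(Z, Q) = 0 - 18 = -18)
C(L, A) = -18
-89791/(38857/C(-54, -218) - 8906/(-13552)) = -89791/(38857/(-18) - 8906/(-13552)) = -89791/(38857*(-1/18) - 8906*(-1/13552)) = -89791/(-38857/18 + 4453/6776) = -89791/(-131607439/60984) = -89791*(-60984/131607439) = 5475814344/131607439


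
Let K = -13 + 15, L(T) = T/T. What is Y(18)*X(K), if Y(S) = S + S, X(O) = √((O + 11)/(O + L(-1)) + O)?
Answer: 12*√57 ≈ 90.598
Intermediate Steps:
L(T) = 1
K = 2
X(O) = √(O + (11 + O)/(1 + O)) (X(O) = √((O + 11)/(O + 1) + O) = √((11 + O)/(1 + O) + O) = √(O + (11 + O)/(1 + O)))
Y(S) = 2*S
Y(18)*X(K) = (2*18)*√((11 + 2 + 2*(1 + 2))/(1 + 2)) = 36*√((11 + 2 + 2*3)/3) = 36*√((11 + 2 + 6)/3) = 36*√((⅓)*19) = 36*√(19/3) = 36*(√57/3) = 12*√57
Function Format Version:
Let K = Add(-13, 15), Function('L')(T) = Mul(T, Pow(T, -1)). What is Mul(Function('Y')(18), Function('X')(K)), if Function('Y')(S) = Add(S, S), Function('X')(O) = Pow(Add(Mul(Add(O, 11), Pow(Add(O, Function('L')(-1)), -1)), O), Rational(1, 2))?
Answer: Mul(12, Pow(57, Rational(1, 2))) ≈ 90.598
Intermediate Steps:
Function('L')(T) = 1
K = 2
Function('X')(O) = Pow(Add(O, Mul(Pow(Add(1, O), -1), Add(11, O))), Rational(1, 2)) (Function('X')(O) = Pow(Add(Mul(Add(O, 11), Pow(Add(O, 1), -1)), O), Rational(1, 2)) = Pow(Add(Mul(Add(11, O), Pow(Add(1, O), -1)), O), Rational(1, 2)) = Pow(Add(Mul(Pow(Add(1, O), -1), Add(11, O)), O), Rational(1, 2)) = Pow(Add(O, Mul(Pow(Add(1, O), -1), Add(11, O))), Rational(1, 2)))
Function('Y')(S) = Mul(2, S)
Mul(Function('Y')(18), Function('X')(K)) = Mul(Mul(2, 18), Pow(Mul(Pow(Add(1, 2), -1), Add(11, 2, Mul(2, Add(1, 2)))), Rational(1, 2))) = Mul(36, Pow(Mul(Pow(3, -1), Add(11, 2, Mul(2, 3))), Rational(1, 2))) = Mul(36, Pow(Mul(Rational(1, 3), Add(11, 2, 6)), Rational(1, 2))) = Mul(36, Pow(Mul(Rational(1, 3), 19), Rational(1, 2))) = Mul(36, Pow(Rational(19, 3), Rational(1, 2))) = Mul(36, Mul(Rational(1, 3), Pow(57, Rational(1, 2)))) = Mul(12, Pow(57, Rational(1, 2)))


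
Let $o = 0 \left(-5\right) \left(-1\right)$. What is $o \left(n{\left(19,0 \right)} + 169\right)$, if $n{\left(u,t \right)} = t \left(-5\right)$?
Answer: $0$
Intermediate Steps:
$n{\left(u,t \right)} = - 5 t$
$o = 0$ ($o = 0 \left(-1\right) = 0$)
$o \left(n{\left(19,0 \right)} + 169\right) = 0 \left(\left(-5\right) 0 + 169\right) = 0 \left(0 + 169\right) = 0 \cdot 169 = 0$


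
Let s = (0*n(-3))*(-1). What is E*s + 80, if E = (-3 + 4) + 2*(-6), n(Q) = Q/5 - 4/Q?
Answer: 80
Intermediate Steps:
n(Q) = -4/Q + Q/5 (n(Q) = Q*(⅕) - 4/Q = Q/5 - 4/Q = -4/Q + Q/5)
E = -11 (E = 1 - 12 = -11)
s = 0 (s = (0*(-4/(-3) + (⅕)*(-3)))*(-1) = (0*(-4*(-⅓) - ⅗))*(-1) = (0*(4/3 - ⅗))*(-1) = (0*(11/15))*(-1) = 0*(-1) = 0)
E*s + 80 = -11*0 + 80 = 0 + 80 = 80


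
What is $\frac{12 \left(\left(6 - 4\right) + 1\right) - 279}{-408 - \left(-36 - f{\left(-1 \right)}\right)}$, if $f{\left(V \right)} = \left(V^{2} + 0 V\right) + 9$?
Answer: $\frac{243}{362} \approx 0.67127$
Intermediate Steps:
$f{\left(V \right)} = 9 + V^{2}$ ($f{\left(V \right)} = \left(V^{2} + 0\right) + 9 = V^{2} + 9 = 9 + V^{2}$)
$\frac{12 \left(\left(6 - 4\right) + 1\right) - 279}{-408 - \left(-36 - f{\left(-1 \right)}\right)} = \frac{12 \left(\left(6 - 4\right) + 1\right) - 279}{-408 + \left(\left(\left(9 + \left(-1\right)^{2}\right) + 103\right) - 67\right)} = \frac{12 \left(2 + 1\right) - 279}{-408 + \left(\left(\left(9 + 1\right) + 103\right) - 67\right)} = \frac{12 \cdot 3 - 279}{-408 + \left(\left(10 + 103\right) - 67\right)} = \frac{36 - 279}{-408 + \left(113 - 67\right)} = - \frac{243}{-408 + 46} = - \frac{243}{-362} = \left(-243\right) \left(- \frac{1}{362}\right) = \frac{243}{362}$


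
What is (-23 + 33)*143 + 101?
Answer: 1531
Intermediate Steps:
(-23 + 33)*143 + 101 = 10*143 + 101 = 1430 + 101 = 1531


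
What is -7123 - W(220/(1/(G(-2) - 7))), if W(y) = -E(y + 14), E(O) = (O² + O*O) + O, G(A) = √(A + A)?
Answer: 4261503 - 2685320*I ≈ 4.2615e+6 - 2.6853e+6*I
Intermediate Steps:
G(A) = √2*√A (G(A) = √(2*A) = √2*√A)
E(O) = O + 2*O² (E(O) = (O² + O²) + O = 2*O² + O = O + 2*O²)
W(y) = -(14 + y)*(29 + 2*y) (W(y) = -(y + 14)*(1 + 2*(y + 14)) = -(14 + y)*(1 + 2*(14 + y)) = -(14 + y)*(1 + (28 + 2*y)) = -(14 + y)*(29 + 2*y))
-7123 - W(220/(1/(G(-2) - 7))) = -7123 - (-1)*(14 + 220/(1/(√2*√(-2) - 7)))*(29 + 2*(220/(1/(√2*√(-2) - 7)))) = -7123 - (-1)*(14 + 220/(1/(√2*(I*√2) - 7)))*(29 + 2*(220/(1/(√2*(I*√2) - 7)))) = -7123 - (-1)*(14 + 220/(1/(2*I - 7)))*(29 + 2*(220/(1/(2*I - 7)))) = -7123 - (-1)*(14 + 220/(1/(-7 + 2*I)))*(29 + 2*(220/(1/(-7 + 2*I)))) = -7123 - (-1)*(14 + 220/(((-7 - 2*I)/53)))*(29 + 2*(220/(((-7 - 2*I)/53)))) = -7123 - (-1)*(14 + 220*(-7 + 2*I))*(29 + 2*(220*(-7 + 2*I))) = -7123 - (-1)*(14 + (-1540 + 440*I))*(29 + 2*(-1540 + 440*I)) = -7123 - (-1)*(-1526 + 440*I)*(29 + (-3080 + 880*I)) = -7123 - (-1)*(-1526 + 440*I)*(-3051 + 880*I) = -7123 - (-1)*(-3051 + 880*I)*(-1526 + 440*I) = -7123 + (-3051 + 880*I)*(-1526 + 440*I)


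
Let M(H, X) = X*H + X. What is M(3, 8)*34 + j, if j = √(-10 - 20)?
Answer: 1088 + I*√30 ≈ 1088.0 + 5.4772*I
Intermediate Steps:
j = I*√30 (j = √(-30) = I*√30 ≈ 5.4772*I)
M(H, X) = X + H*X (M(H, X) = H*X + X = X + H*X)
M(3, 8)*34 + j = (8*(1 + 3))*34 + I*√30 = (8*4)*34 + I*√30 = 32*34 + I*√30 = 1088 + I*√30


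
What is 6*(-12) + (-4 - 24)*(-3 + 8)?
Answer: -212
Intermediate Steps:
6*(-12) + (-4 - 24)*(-3 + 8) = -72 - 28*5 = -72 - 140 = -212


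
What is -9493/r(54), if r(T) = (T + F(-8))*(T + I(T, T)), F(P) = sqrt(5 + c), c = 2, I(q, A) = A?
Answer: -9493/5818 + 9493*sqrt(7)/314172 ≈ -1.5517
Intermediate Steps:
F(P) = sqrt(7) (F(P) = sqrt(5 + 2) = sqrt(7))
r(T) = 2*T*(T + sqrt(7)) (r(T) = (T + sqrt(7))*(T + T) = (T + sqrt(7))*(2*T) = 2*T*(T + sqrt(7)))
-9493/r(54) = -9493*1/(108*(54 + sqrt(7))) = -9493/(5832 + 108*sqrt(7))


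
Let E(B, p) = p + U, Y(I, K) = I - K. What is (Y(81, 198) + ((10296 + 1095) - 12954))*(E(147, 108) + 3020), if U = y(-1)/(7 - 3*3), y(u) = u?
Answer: -5255880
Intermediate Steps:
U = ½ (U = -1/(7 - 3*3) = -1/(7 - 9) = -1/(-2) = -1*(-½) = ½ ≈ 0.50000)
E(B, p) = ½ + p (E(B, p) = p + ½ = ½ + p)
(Y(81, 198) + ((10296 + 1095) - 12954))*(E(147, 108) + 3020) = ((81 - 1*198) + ((10296 + 1095) - 12954))*((½ + 108) + 3020) = ((81 - 198) + (11391 - 12954))*(217/2 + 3020) = (-117 - 1563)*(6257/2) = -1680*6257/2 = -5255880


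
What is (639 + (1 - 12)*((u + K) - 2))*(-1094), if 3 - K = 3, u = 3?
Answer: -687032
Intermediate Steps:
K = 0 (K = 3 - 1*3 = 3 - 3 = 0)
(639 + (1 - 12)*((u + K) - 2))*(-1094) = (639 + (1 - 12)*((3 + 0) - 2))*(-1094) = (639 - 11*(3 - 2))*(-1094) = (639 - 11*1)*(-1094) = (639 - 11)*(-1094) = 628*(-1094) = -687032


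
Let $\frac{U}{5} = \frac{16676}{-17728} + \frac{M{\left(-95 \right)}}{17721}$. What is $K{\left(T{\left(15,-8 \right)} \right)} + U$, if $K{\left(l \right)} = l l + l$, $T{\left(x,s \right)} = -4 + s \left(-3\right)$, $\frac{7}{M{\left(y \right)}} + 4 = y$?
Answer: $\frac{3229101060385}{7775407728} \approx 415.3$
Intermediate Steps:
$M{\left(y \right)} = \frac{7}{-4 + y}$
$T{\left(x,s \right)} = -4 - 3 s$
$K{\left(l \right)} = l + l^{2}$ ($K{\left(l \right)} = l^{2} + l = l + l^{2}$)
$U = - \frac{36570185375}{7775407728}$ ($U = 5 \left(\frac{16676}{-17728} + \frac{7 \frac{1}{-4 - 95}}{17721}\right) = 5 \left(16676 \left(- \frac{1}{17728}\right) + \frac{7}{-99} \cdot \frac{1}{17721}\right) = 5 \left(- \frac{4169}{4432} + 7 \left(- \frac{1}{99}\right) \frac{1}{17721}\right) = 5 \left(- \frac{4169}{4432} - \frac{7}{1754379}\right) = 5 \left(- \frac{7314037075}{7775407728}\right) = - \frac{36570185375}{7775407728} \approx -4.7033$)
$K{\left(T{\left(15,-8 \right)} \right)} + U = \left(-4 - -24\right) \left(1 - -20\right) - \frac{36570185375}{7775407728} = \left(-4 + 24\right) \left(1 + \left(-4 + 24\right)\right) - \frac{36570185375}{7775407728} = 20 \left(1 + 20\right) - \frac{36570185375}{7775407728} = 20 \cdot 21 - \frac{36570185375}{7775407728} = 420 - \frac{36570185375}{7775407728} = \frac{3229101060385}{7775407728}$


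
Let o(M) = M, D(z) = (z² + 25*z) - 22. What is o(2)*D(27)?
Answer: 2764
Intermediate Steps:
D(z) = -22 + z² + 25*z
o(2)*D(27) = 2*(-22 + 27² + 25*27) = 2*(-22 + 729 + 675) = 2*1382 = 2764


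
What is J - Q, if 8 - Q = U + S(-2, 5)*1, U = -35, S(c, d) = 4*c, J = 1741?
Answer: 1690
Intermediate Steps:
Q = 51 (Q = 8 - (-35 + (4*(-2))*1) = 8 - (-35 - 8*1) = 8 - (-35 - 8) = 8 - 1*(-43) = 8 + 43 = 51)
J - Q = 1741 - 1*51 = 1741 - 51 = 1690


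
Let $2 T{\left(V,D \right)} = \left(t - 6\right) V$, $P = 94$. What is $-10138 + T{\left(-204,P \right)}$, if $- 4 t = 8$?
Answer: $-9322$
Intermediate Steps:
$t = -2$ ($t = \left(- \frac{1}{4}\right) 8 = -2$)
$T{\left(V,D \right)} = - 4 V$ ($T{\left(V,D \right)} = \frac{\left(-2 - 6\right) V}{2} = \frac{\left(-8\right) V}{2} = - 4 V$)
$-10138 + T{\left(-204,P \right)} = -10138 - -816 = -10138 + 816 = -9322$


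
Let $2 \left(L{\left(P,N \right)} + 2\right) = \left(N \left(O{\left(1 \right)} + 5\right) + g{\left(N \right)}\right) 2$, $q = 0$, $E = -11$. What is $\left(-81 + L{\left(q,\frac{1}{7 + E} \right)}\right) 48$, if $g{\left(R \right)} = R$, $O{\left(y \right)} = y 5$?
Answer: $-4116$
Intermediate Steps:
$O{\left(y \right)} = 5 y$
$L{\left(P,N \right)} = -2 + 11 N$ ($L{\left(P,N \right)} = -2 + \frac{\left(N \left(5 \cdot 1 + 5\right) + N\right) 2}{2} = -2 + \frac{\left(N \left(5 + 5\right) + N\right) 2}{2} = -2 + \frac{\left(N 10 + N\right) 2}{2} = -2 + \frac{\left(10 N + N\right) 2}{2} = -2 + \frac{11 N 2}{2} = -2 + \frac{22 N}{2} = -2 + 11 N$)
$\left(-81 + L{\left(q,\frac{1}{7 + E} \right)}\right) 48 = \left(-81 + \left(-2 + \frac{11}{7 - 11}\right)\right) 48 = \left(-81 + \left(-2 + \frac{11}{-4}\right)\right) 48 = \left(-81 + \left(-2 + 11 \left(- \frac{1}{4}\right)\right)\right) 48 = \left(-81 - \frac{19}{4}\right) 48 = \left(- \frac{343}{4}\right) 48 = -4116$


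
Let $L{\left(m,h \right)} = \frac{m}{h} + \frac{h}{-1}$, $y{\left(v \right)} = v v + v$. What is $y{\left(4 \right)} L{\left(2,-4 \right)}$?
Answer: $70$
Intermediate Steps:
$y{\left(v \right)} = v + v^{2}$ ($y{\left(v \right)} = v^{2} + v = v + v^{2}$)
$L{\left(m,h \right)} = - h + \frac{m}{h}$ ($L{\left(m,h \right)} = \frac{m}{h} + h \left(-1\right) = \frac{m}{h} - h = - h + \frac{m}{h}$)
$y{\left(4 \right)} L{\left(2,-4 \right)} = 4 \left(1 + 4\right) \left(\left(-1\right) \left(-4\right) + \frac{2}{-4}\right) = 4 \cdot 5 \left(4 + 2 \left(- \frac{1}{4}\right)\right) = 20 \left(4 - \frac{1}{2}\right) = 20 \cdot \frac{7}{2} = 70$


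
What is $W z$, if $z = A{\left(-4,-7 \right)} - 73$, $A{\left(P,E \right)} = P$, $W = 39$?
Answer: $-3003$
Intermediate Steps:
$z = -77$ ($z = -4 - 73 = -77$)
$W z = 39 \left(-77\right) = -3003$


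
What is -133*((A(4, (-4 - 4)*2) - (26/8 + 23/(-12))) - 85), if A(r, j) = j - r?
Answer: 42427/3 ≈ 14142.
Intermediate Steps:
-133*((A(4, (-4 - 4)*2) - (26/8 + 23/(-12))) - 85) = -133*((((-4 - 4)*2 - 1*4) - (26/8 + 23/(-12))) - 85) = -133*(((-8*2 - 4) - (26*(⅛) + 23*(-1/12))) - 85) = -133*(((-16 - 4) - (13/4 - 23/12)) - 85) = -133*((-20 - 1*4/3) - 85) = -133*((-20 - 4/3) - 85) = -133*(-64/3 - 85) = -133*(-319/3) = 42427/3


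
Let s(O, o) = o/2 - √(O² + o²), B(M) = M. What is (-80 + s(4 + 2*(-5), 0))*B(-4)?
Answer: 344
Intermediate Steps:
s(O, o) = o/2 - √(O² + o²) (s(O, o) = o*(½) - √(O² + o²) = o/2 - √(O² + o²))
(-80 + s(4 + 2*(-5), 0))*B(-4) = (-80 + ((½)*0 - √((4 + 2*(-5))² + 0²)))*(-4) = (-80 + (0 - √((4 - 10)² + 0)))*(-4) = (-80 + (0 - √((-6)² + 0)))*(-4) = (-80 + (0 - √(36 + 0)))*(-4) = (-80 + (0 - √36))*(-4) = (-80 + (0 - 1*6))*(-4) = (-80 + (0 - 6))*(-4) = (-80 - 6)*(-4) = -86*(-4) = 344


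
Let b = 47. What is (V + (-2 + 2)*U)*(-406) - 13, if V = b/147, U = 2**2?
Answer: -2999/21 ≈ -142.81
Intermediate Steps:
U = 4
V = 47/147 ≈ 0.31973
(V + (-2 + 2)*U)*(-406) - 13 = (47/147 + (-2 + 2)*4)*(-406) - 13 = (47/147 + 0*4)*(-406) - 13 = (47/147 + 0)*(-406) - 13 = (47/147)*(-406) - 13 = -2726/21 - 13 = -2999/21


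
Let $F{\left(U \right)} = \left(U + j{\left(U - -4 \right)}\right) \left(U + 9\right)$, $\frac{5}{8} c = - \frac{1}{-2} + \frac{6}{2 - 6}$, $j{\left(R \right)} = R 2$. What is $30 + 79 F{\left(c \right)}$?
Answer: $\frac{47518}{25} \approx 1900.7$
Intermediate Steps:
$j{\left(R \right)} = 2 R$
$c = - \frac{8}{5}$ ($c = \frac{8 \left(- \frac{1}{-2} + \frac{6}{2 - 6}\right)}{5} = \frac{8 \left(\left(-1\right) \left(- \frac{1}{2}\right) + \frac{6}{2 - 6}\right)}{5} = \frac{8 \left(\frac{1}{2} + \frac{6}{-4}\right)}{5} = \frac{8 \left(\frac{1}{2} + 6 \left(- \frac{1}{4}\right)\right)}{5} = \frac{8 \left(\frac{1}{2} - \frac{3}{2}\right)}{5} = \frac{8}{5} \left(-1\right) = - \frac{8}{5} \approx -1.6$)
$F{\left(U \right)} = \left(8 + 3 U\right) \left(9 + U\right)$ ($F{\left(U \right)} = \left(U + 2 \left(U - -4\right)\right) \left(U + 9\right) = \left(U + 2 \left(U + 4\right)\right) \left(9 + U\right) = \left(U + 2 \left(4 + U\right)\right) \left(9 + U\right) = \left(U + \left(8 + 2 U\right)\right) \left(9 + U\right) = \left(8 + 3 U\right) \left(9 + U\right)$)
$30 + 79 F{\left(c \right)} = 30 + 79 \left(72 + 3 \left(- \frac{8}{5}\right)^{2} + 35 \left(- \frac{8}{5}\right)\right) = 30 + 79 \left(72 + 3 \cdot \frac{64}{25} - 56\right) = 30 + 79 \left(72 + \frac{192}{25} - 56\right) = 30 + 79 \cdot \frac{592}{25} = 30 + \frac{46768}{25} = \frac{47518}{25}$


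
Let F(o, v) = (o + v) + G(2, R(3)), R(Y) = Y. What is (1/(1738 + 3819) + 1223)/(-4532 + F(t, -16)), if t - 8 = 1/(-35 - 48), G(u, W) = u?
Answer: -564085596/2093071835 ≈ -0.26950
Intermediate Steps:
t = 663/83 (t = 8 + 1/(-35 - 48) = 8 + 1/(-83) = 8 - 1/83 = 663/83 ≈ 7.9880)
F(o, v) = 2 + o + v (F(o, v) = (o + v) + 2 = 2 + o + v)
(1/(1738 + 3819) + 1223)/(-4532 + F(t, -16)) = (1/(1738 + 3819) + 1223)/(-4532 + (2 + 663/83 - 16)) = (1/5557 + 1223)/(-4532 - 499/83) = (1/5557 + 1223)/(-376655/83) = (6796212/5557)*(-83/376655) = -564085596/2093071835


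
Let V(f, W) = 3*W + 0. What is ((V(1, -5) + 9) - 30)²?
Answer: 1296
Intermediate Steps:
V(f, W) = 3*W
((V(1, -5) + 9) - 30)² = ((3*(-5) + 9) - 30)² = ((-15 + 9) - 30)² = (-6 - 30)² = (-36)² = 1296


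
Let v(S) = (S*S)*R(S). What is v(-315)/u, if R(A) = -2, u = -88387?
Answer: 198450/88387 ≈ 2.2452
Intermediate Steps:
v(S) = -2*S² (v(S) = (S*S)*(-2) = S²*(-2) = -2*S²)
v(-315)/u = -2*(-315)²/(-88387) = -2*99225*(-1/88387) = -198450*(-1/88387) = 198450/88387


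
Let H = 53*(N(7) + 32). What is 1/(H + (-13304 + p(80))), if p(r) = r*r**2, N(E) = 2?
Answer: 1/500498 ≈ 1.9980e-6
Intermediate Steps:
p(r) = r**3
H = 1802 (H = 53*(2 + 32) = 53*34 = 1802)
1/(H + (-13304 + p(80))) = 1/(1802 + (-13304 + 80**3)) = 1/(1802 + (-13304 + 512000)) = 1/(1802 + 498696) = 1/500498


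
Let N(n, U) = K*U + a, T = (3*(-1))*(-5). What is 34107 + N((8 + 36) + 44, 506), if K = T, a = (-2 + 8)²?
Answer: 41733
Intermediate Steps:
T = 15 (T = -3*(-5) = 15)
a = 36 (a = 6² = 36)
K = 15
N(n, U) = 36 + 15*U (N(n, U) = 15*U + 36 = 36 + 15*U)
34107 + N((8 + 36) + 44, 506) = 34107 + (36 + 15*506) = 34107 + (36 + 7590) = 34107 + 7626 = 41733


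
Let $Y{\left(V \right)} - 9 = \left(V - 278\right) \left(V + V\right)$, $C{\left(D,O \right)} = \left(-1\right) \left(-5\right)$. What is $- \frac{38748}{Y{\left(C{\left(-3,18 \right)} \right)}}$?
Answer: $\frac{12916}{907} \approx 14.24$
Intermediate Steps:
$C{\left(D,O \right)} = 5$
$Y{\left(V \right)} = 9 + 2 V \left(-278 + V\right)$ ($Y{\left(V \right)} = 9 + \left(V - 278\right) \left(V + V\right) = 9 + \left(-278 + V\right) 2 V = 9 + 2 V \left(-278 + V\right)$)
$- \frac{38748}{Y{\left(C{\left(-3,18 \right)} \right)}} = - \frac{38748}{9 - 2780 + 2 \cdot 5^{2}} = - \frac{38748}{9 - 2780 + 2 \cdot 25} = - \frac{38748}{9 - 2780 + 50} = - \frac{38748}{-2721} = \left(-38748\right) \left(- \frac{1}{2721}\right) = \frac{12916}{907}$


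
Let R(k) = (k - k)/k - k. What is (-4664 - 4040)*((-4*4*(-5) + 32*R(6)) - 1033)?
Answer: 9966080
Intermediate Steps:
R(k) = -k (R(k) = 0/k - k = 0 - k = -k)
(-4664 - 4040)*((-4*4*(-5) + 32*R(6)) - 1033) = (-4664 - 4040)*((-4*4*(-5) + 32*(-1*6)) - 1033) = -8704*((-16*(-5) + 32*(-6)) - 1033) = -8704*((80 - 192) - 1033) = -8704*(-112 - 1033) = -8704*(-1145) = 9966080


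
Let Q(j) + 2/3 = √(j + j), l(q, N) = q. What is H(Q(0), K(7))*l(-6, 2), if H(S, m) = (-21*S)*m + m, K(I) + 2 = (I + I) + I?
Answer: -1710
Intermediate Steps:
K(I) = -2 + 3*I (K(I) = -2 + ((I + I) + I) = -2 + (2*I + I) = -2 + 3*I)
Q(j) = -⅔ + √2*√j (Q(j) = -⅔ + √(j + j) = -⅔ + √(2*j) = -⅔ + √2*√j)
H(S, m) = m - 21*S*m (H(S, m) = -21*S*m + m = m - 21*S*m)
H(Q(0), K(7))*l(-6, 2) = ((-2 + 3*7)*(1 - 21*(-⅔ + √2*√0)))*(-6) = ((-2 + 21)*(1 - 21*(-⅔ + √2*0)))*(-6) = (19*(1 - 21*(-⅔ + 0)))*(-6) = (19*(1 - 21*(-⅔)))*(-6) = (19*(1 + 14))*(-6) = (19*15)*(-6) = 285*(-6) = -1710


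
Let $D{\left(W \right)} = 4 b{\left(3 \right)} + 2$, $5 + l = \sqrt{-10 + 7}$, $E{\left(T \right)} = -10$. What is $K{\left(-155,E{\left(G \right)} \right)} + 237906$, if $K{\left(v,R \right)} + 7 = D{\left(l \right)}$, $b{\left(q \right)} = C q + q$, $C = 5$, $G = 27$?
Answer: $237973$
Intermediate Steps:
$b{\left(q \right)} = 6 q$ ($b{\left(q \right)} = 5 q + q = 6 q$)
$l = -5 + i \sqrt{3}$ ($l = -5 + \sqrt{-10 + 7} = -5 + \sqrt{-3} = -5 + i \sqrt{3} \approx -5.0 + 1.732 i$)
$D{\left(W \right)} = 74$ ($D{\left(W \right)} = 4 \cdot 6 \cdot 3 + 2 = 4 \cdot 18 + 2 = 72 + 2 = 74$)
$K{\left(v,R \right)} = 67$ ($K{\left(v,R \right)} = -7 + 74 = 67$)
$K{\left(-155,E{\left(G \right)} \right)} + 237906 = 67 + 237906 = 237973$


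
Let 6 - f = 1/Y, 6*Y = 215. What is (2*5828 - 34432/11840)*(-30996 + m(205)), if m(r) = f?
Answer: -14363931547632/39775 ≈ -3.6113e+8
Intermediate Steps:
Y = 215/6 (Y = (1/6)*215 = 215/6 ≈ 35.833)
f = 1284/215 (f = 6 - 1/215/6 = 6 - 1*6/215 = 6 - 6/215 = 1284/215 ≈ 5.9721)
m(r) = 1284/215
(2*5828 - 34432/11840)*(-30996 + m(205)) = (2*5828 - 34432/11840)*(-30996 + 1284/215) = (11656 - 34432*1/11840)*(-6662856/215) = (11656 - 538/185)*(-6662856/215) = (2155822/185)*(-6662856/215) = -14363931547632/39775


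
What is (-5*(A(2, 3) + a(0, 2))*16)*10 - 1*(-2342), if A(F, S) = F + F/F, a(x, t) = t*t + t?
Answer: -4858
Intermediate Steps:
a(x, t) = t + t² (a(x, t) = t² + t = t + t²)
A(F, S) = 1 + F (A(F, S) = F + 1 = 1 + F)
(-5*(A(2, 3) + a(0, 2))*16)*10 - 1*(-2342) = (-5*((1 + 2) + 2*(1 + 2))*16)*10 - 1*(-2342) = (-5*(3 + 2*3)*16)*10 + 2342 = (-5*(3 + 6)*16)*10 + 2342 = (-5*9*16)*10 + 2342 = -45*16*10 + 2342 = -720*10 + 2342 = -7200 + 2342 = -4858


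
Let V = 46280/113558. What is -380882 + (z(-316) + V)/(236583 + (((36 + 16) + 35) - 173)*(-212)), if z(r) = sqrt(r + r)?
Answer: -1102130887307486/2893628177 + 2*I*sqrt(158)/254815 ≈ -3.8088e+5 + 9.8658e-5*I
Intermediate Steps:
V = 23140/56779 (V = 46280*(1/113558) = 23140/56779 ≈ 0.40755)
z(r) = sqrt(2)*sqrt(r) (z(r) = sqrt(2*r) = sqrt(2)*sqrt(r))
-380882 + (z(-316) + V)/(236583 + (((36 + 16) + 35) - 173)*(-212)) = -380882 + (sqrt(2)*sqrt(-316) + 23140/56779)/(236583 + (((36 + 16) + 35) - 173)*(-212)) = -380882 + (sqrt(2)*(2*I*sqrt(79)) + 23140/56779)/(236583 + ((52 + 35) - 173)*(-212)) = -380882 + (2*I*sqrt(158) + 23140/56779)/(236583 + (87 - 173)*(-212)) = -380882 + (23140/56779 + 2*I*sqrt(158))/(236583 - 86*(-212)) = -380882 + (23140/56779 + 2*I*sqrt(158))/(236583 + 18232) = -380882 + (23140/56779 + 2*I*sqrt(158))/254815 = -380882 + (23140/56779 + 2*I*sqrt(158))*(1/254815) = -380882 + (4628/2893628177 + 2*I*sqrt(158)/254815) = -1102130887307486/2893628177 + 2*I*sqrt(158)/254815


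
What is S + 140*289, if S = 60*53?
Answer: 43640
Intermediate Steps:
S = 3180
S + 140*289 = 3180 + 140*289 = 3180 + 40460 = 43640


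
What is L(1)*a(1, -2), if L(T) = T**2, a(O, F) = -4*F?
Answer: 8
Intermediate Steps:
L(1)*a(1, -2) = 1**2*(-4*(-2)) = 1*8 = 8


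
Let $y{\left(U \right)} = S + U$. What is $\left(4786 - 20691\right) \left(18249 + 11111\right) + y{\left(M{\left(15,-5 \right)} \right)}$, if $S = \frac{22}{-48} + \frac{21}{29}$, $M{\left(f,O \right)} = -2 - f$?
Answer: $- \frac{325011688447}{696} \approx -4.6697 \cdot 10^{8}$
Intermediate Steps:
$S = \frac{185}{696}$ ($S = 22 \left(- \frac{1}{48}\right) + 21 \cdot \frac{1}{29} = - \frac{11}{24} + \frac{21}{29} = \frac{185}{696} \approx 0.2658$)
$y{\left(U \right)} = \frac{185}{696} + U$
$\left(4786 - 20691\right) \left(18249 + 11111\right) + y{\left(M{\left(15,-5 \right)} \right)} = \left(4786 - 20691\right) \left(18249 + 11111\right) + \left(\frac{185}{696} - 17\right) = \left(-15905\right) 29360 + \left(\frac{185}{696} - 17\right) = -466970800 + \left(\frac{185}{696} - 17\right) = -466970800 - \frac{11647}{696} = - \frac{325011688447}{696}$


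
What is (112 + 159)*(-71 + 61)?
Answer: -2710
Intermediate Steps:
(112 + 159)*(-71 + 61) = 271*(-10) = -2710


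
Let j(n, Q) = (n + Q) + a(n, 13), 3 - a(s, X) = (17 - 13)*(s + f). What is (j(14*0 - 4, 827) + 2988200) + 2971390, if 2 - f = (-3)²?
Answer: 5960460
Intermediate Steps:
f = -7 (f = 2 - 1*(-3)² = 2 - 1*9 = 2 - 9 = -7)
a(s, X) = 31 - 4*s (a(s, X) = 3 - (17 - 13)*(s - 7) = 3 - 4*(-7 + s) = 3 - (-28 + 4*s) = 3 + (28 - 4*s) = 31 - 4*s)
j(n, Q) = 31 + Q - 3*n (j(n, Q) = (n + Q) + (31 - 4*n) = (Q + n) + (31 - 4*n) = 31 + Q - 3*n)
(j(14*0 - 4, 827) + 2988200) + 2971390 = ((31 + 827 - 3*(14*0 - 4)) + 2988200) + 2971390 = ((31 + 827 - 3*(0 - 4)) + 2988200) + 2971390 = ((31 + 827 - 3*(-4)) + 2988200) + 2971390 = ((31 + 827 + 12) + 2988200) + 2971390 = (870 + 2988200) + 2971390 = 2989070 + 2971390 = 5960460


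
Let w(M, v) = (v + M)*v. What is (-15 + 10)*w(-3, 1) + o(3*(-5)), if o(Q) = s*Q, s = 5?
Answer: -65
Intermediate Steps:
w(M, v) = v*(M + v) (w(M, v) = (M + v)*v = v*(M + v))
o(Q) = 5*Q
(-15 + 10)*w(-3, 1) + o(3*(-5)) = (-15 + 10)*(1*(-3 + 1)) + 5*(3*(-5)) = -5*(-2) + 5*(-15) = -5*(-2) - 75 = 10 - 75 = -65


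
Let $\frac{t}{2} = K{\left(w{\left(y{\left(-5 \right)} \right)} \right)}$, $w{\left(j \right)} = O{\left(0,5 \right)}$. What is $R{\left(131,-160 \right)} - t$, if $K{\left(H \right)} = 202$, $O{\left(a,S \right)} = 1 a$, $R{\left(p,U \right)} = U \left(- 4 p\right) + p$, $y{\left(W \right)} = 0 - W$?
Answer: $83567$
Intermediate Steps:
$y{\left(W \right)} = - W$
$R{\left(p,U \right)} = p - 4 U p$ ($R{\left(p,U \right)} = - 4 U p + p = p - 4 U p$)
$O{\left(a,S \right)} = a$
$w{\left(j \right)} = 0$
$t = 404$ ($t = 2 \cdot 202 = 404$)
$R{\left(131,-160 \right)} - t = 131 \left(1 - -640\right) - 404 = 131 \left(1 + 640\right) - 404 = 131 \cdot 641 - 404 = 83971 - 404 = 83567$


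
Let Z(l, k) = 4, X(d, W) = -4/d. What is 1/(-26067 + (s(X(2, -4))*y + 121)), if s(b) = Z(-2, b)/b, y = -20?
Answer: -1/25906 ≈ -3.8601e-5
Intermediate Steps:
s(b) = 4/b
1/(-26067 + (s(X(2, -4))*y + 121)) = 1/(-26067 + ((4/((-4/2)))*(-20) + 121)) = 1/(-26067 + ((4/((-4*½)))*(-20) + 121)) = 1/(-26067 + ((4/(-2))*(-20) + 121)) = 1/(-26067 + ((4*(-½))*(-20) + 121)) = 1/(-26067 + (-2*(-20) + 121)) = 1/(-26067 + (40 + 121)) = 1/(-26067 + 161) = 1/(-25906) = -1/25906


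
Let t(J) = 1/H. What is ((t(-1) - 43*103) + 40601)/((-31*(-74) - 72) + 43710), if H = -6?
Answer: 217031/275592 ≈ 0.78751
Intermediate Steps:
t(J) = -⅙ (t(J) = 1/(-6) = -⅙)
((t(-1) - 43*103) + 40601)/((-31*(-74) - 72) + 43710) = ((-⅙ - 43*103) + 40601)/((-31*(-74) - 72) + 43710) = ((-⅙ - 4429) + 40601)/((2294 - 72) + 43710) = (-26575/6 + 40601)/(2222 + 43710) = (217031/6)/45932 = (217031/6)*(1/45932) = 217031/275592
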